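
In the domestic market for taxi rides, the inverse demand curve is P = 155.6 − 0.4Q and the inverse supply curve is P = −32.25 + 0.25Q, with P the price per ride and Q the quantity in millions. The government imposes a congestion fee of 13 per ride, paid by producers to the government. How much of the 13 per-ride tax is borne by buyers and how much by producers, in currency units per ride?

Rewrite in direct form: Qd = 389 − 2.5P and Qs = 4P + 129.
Before the tax: set 389 − 2.5P = 4P + 129 → P* = 40, Q* = 289.
With the tax collected from producers, supply shifts: Qs = 4(P − 13) + 129.
Solving gives Q = 269 with buyers paying 48 and producers receiving 35 (the 13 wedge).
Burden on buyers: 8; on producers: 5. (They sum to 13.)

Buyers bear 8 per ride; producers bear 5 per ride.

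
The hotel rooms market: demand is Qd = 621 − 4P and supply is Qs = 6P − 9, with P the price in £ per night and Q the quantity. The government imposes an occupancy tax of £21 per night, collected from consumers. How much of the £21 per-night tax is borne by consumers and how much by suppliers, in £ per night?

Before the tax: set 621 − 4P = 6P − 9 → P* = £63, Q* = 369.
With the tax collected from consumers, demand (in seller-price terms) shifts: Qd = 621 − 4(P + 21).
New equilibrium: consumers pay £75.6, suppliers receive £54.6, Q = 318.6. (Wedge: Pb − Ps = 21.)
Burden on consumers: £12.6; on suppliers: £8.4. (They sum to £21.)
The less price-elastic side of the market bears the larger share of a per-unit tax.

Consumers bear £12.6 per night; suppliers bear £8.4 per night.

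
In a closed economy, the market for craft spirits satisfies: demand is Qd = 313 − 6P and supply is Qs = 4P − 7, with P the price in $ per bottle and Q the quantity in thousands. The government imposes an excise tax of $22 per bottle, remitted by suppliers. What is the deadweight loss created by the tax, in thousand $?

Before the tax: set 313 − 6P = 4P − 7 → P* = $32, Q* = 121.
With the tax collected from suppliers, supply shifts: Qs = 4(P − 22) − 7.
New equilibrium: buyers pay $40.8, suppliers receive $18.8, Q = 68.2. (Wedge: Pb − Ps = 22.)
Quantity falls by |ΔQ| = |121 − 68.2| = 52.8.
DWL = ½ · t · |ΔQ| = ½ · 22 · 52.8 = $580.8.

Deadweight loss = $580.8 thousand.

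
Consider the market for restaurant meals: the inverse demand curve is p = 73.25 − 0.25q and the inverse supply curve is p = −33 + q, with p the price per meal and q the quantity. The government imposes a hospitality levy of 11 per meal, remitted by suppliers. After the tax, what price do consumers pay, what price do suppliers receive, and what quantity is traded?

Rewrite in direct form: qd = 293 − 4p and qs = p + 33.
Without the tax, 293 − 4p = p + 33 gives 5p = 260, so p* = 52 and q* = 85.
With the tax collected from suppliers, supply shifts: qs = (p − 11) + 33.
Solving gives q = 76.2 with consumers paying 54.2 and suppliers receiving 43.2 (the 11 wedge).

Consumers pay 54.2; suppliers receive 43.2; quantity = 76.2.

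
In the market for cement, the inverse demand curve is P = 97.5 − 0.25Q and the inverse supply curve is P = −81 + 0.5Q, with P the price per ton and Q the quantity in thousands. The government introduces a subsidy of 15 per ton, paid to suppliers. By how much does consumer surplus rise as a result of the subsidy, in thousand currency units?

Consumer surplus rises by 1240 thousand.

Rewrite in direct form: Qd = 390 − 4P and Qs = 2P + 162.
Before the subsidy: set 390 − 4P = 2P + 162 → P* = 38, Q* = 238.
With a per-unit subsidy paid to suppliers, each receives P + 15 per unit sold, so supply becomes Qs = 2(P + 15) + 162.
Solving gives Q = 258 with consumers paying 33 and suppliers receiving 48 (the 15 wedge).
ΔCS is the trapezoid between Q = 258 and Q = 238 of height 5: ½ · (238 + 258) · 5 = 1240.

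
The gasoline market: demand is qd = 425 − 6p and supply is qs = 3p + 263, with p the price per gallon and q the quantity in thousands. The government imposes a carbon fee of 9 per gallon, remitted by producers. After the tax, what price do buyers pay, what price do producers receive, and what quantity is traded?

Without the tax, 425 − 6p = 3p + 263 gives 9p = 162, so p* = 18 and q* = 317.
With the tax collected from producers, supply shifts: qs = 3(p − 9) + 263.
New equilibrium: buyers pay 21, producers receive 12, q = 299. (Wedge: pb − ps = 9.)

Buyers pay 21; producers receive 12; quantity = 299.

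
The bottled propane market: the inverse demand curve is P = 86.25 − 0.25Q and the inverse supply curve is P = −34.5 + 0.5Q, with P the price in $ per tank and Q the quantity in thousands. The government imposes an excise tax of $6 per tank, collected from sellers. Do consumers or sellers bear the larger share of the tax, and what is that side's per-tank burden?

Sellers bear the larger share: $4 per tank.

Inverting to Q(P) form: Qd = 345 − 4P; Qs = 2P + 69.
Before the tax: set 345 − 4P = 2P + 69 → P* = $46, Q* = 161.
With the tax collected from sellers, supply shifts: Qs = 2(P − 6) + 69.
Solving gives Q = 153 with consumers paying $48 and sellers receiving $42 (the $6 wedge).
Per-tank burden: consumers $2, sellers $4.
Sellers take the larger share because supply is less price-elastic here (demand slope 4 vs supply slope 2).
The less price-elastic side of the market bears the larger share of a per-unit tax.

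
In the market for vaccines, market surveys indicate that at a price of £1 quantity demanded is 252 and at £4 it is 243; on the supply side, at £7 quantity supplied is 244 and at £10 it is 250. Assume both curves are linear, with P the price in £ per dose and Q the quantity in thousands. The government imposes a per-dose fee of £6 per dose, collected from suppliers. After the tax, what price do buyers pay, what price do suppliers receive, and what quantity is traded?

Demand slope: (243 − 252)/(4 − 1) = -3, so Qd = 255 − 3P.
Supply slope: (250 − 244)/(10 − 7) = 2, so Qs = 2P + 230.
Without the tax, 255 − 3P = 2P + 230 gives 5P = 25, so P* = £5 and Q* = 240.
With the tax collected from suppliers, supply shifts: Qs = 2(P − 6) + 230.
New equilibrium: buyers pay £7.4, suppliers receive £1.4, Q = 232.8. (Wedge: Pb − Ps = 6.)
The less price-elastic side of the market bears the larger share of a per-unit tax.

Buyers pay £7.4; suppliers receive £1.4; quantity = 232.8.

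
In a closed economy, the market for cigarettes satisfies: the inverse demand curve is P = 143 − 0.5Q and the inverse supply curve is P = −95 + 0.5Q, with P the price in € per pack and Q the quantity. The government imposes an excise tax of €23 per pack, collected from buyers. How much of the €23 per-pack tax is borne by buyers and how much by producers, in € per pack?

Buyers bear €11.5 per pack; producers bear €11.5 per pack.

Inverting to Q(P) form: Qd = 286 − 2P; Qs = 2P + 190.
Before the tax: set 286 − 2P = 2P + 190 → P* = €24, Q* = 238.
With the tax collected from buyers, demand (in seller-price terms) shifts: Qd = 286 − 2(P + 23).
Solving gives Q = 215 with buyers paying €35.5 and producers receiving €12.5 (the €23 wedge).
Burden on buyers: €11.5; on producers: €11.5. (They sum to €23.)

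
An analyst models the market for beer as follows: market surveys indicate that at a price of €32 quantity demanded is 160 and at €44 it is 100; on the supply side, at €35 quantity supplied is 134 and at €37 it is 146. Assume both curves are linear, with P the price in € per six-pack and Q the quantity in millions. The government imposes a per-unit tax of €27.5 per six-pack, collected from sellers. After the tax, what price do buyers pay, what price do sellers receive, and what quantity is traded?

Buyers pay €51; sellers receive €23.5; quantity = 65.

Demand slope: (100 − 160)/(44 − 32) = -5, so Qd = 320 − 5P.
Supply slope: (146 − 134)/(37 − 35) = 6, so Qs = 6P − 76.
Before the tax: set 320 − 5P = 6P − 76 → P* = €36, Q* = 140.
With the tax collected from sellers, supply shifts: Qs = 6(P − 27.5) − 76.
Solving gives Q = 65 with buyers paying €51 and sellers receiving €23.5 (the €27.5 wedge).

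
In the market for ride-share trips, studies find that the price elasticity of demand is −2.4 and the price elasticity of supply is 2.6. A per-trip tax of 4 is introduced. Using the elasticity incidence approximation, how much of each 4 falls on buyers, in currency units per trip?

Incidence ratio: buyers' share ≈ εs / (εs + |εd|) = 2.6 / (2.6 + 2.4) = 0.52.
So buyers bear ≈ 0.52 × 4 = 2.08; suppliers bear 1.92.

Buyers bear ≈ 2.08 per trip.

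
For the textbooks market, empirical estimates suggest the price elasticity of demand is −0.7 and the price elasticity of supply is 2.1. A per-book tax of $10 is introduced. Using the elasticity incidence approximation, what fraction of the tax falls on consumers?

Consumers' share ≈ 0.75.

Incidence ratio: consumers' share ≈ εs / (εs + |εd|) = 2.1 / (2.1 + 0.7) = 0.75.
Supply is the more elastic side, so consumers bear the larger share.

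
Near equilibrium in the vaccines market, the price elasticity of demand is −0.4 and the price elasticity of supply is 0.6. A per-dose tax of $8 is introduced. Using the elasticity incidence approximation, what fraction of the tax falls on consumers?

Consumers' share ≈ 0.6.

Incidence ratio: consumers' share ≈ εs / (εs + |εd|) = 0.6 / (0.6 + 0.4) = 0.6.
Supply is the more elastic side, so consumers bear the larger share.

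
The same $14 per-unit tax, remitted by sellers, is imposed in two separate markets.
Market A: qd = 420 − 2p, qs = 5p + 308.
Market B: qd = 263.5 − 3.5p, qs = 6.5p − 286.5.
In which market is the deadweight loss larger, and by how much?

Market B, by $82.95.

Market A: pre-tax p* = $16, q* = 388; post-tax q = 368; deadweight loss = $140.
Market B: pre-tax p* = $55, q* = 71; post-tax q = 39.15; deadweight loss = $222.95.
Difference: $140 vs $222.95 → market B is larger by $82.95.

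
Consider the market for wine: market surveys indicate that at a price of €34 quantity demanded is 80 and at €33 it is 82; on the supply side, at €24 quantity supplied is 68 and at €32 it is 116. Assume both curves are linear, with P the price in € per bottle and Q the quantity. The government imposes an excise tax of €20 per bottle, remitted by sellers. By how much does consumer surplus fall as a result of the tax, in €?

Demand slope: (82 − 80)/(33 − 34) = -2, so Qd = 148 − 2P.
Supply slope: (116 − 68)/(32 − 24) = 6, so Qs = 6P − 76.
Without the tax, 148 − 2P = 6P − 76 gives 8P = 224, so P* = €28 and Q* = 92.
With the tax collected from sellers, supply shifts: Qs = 6(P − 20) − 76.
New equilibrium: consumers pay €43, sellers receive €23, Q = 62. (Wedge: Pb − Ps = 20.)
ΔCS is the trapezoid between Q = 62 and Q = 92 of height €15: ½ · (92 + 62) · 15 = €1155.

Consumer surplus falls by €1155.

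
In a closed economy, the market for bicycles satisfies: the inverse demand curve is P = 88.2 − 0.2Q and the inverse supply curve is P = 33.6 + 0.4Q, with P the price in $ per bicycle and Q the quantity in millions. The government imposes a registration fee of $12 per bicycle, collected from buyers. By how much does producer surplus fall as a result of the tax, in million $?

Inverting to Q(P) form: Qd = 441 − 5P; Qs = 2.5P − 84.
Without the tax, 441 − 5P = 2.5P − 84 gives 7.5P = 525, so P* = $70 and Q* = 91.
With the tax collected from buyers, demand (in seller-price terms) shifts: Qd = 441 − 5(P + 12).
Solving gives Q = 71 with buyers paying $74 and suppliers receiving $62 (the $12 wedge).
ΔPS is the trapezoid between Q = 71 and Q = 91 of height $8: ½ · (91 + 71) · 8 = $648.

Producer surplus falls by $648 million.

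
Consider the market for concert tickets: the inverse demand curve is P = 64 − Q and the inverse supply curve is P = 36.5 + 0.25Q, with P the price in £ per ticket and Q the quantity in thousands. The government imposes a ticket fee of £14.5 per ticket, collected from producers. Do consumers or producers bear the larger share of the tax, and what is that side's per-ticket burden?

Inverting to Q(P) form: Qd = 64 − P; Qs = 4P − 146.
Before the tax: set 64 − P = 4P − 146 → P* = £42, Q* = 22.
With the tax collected from producers, supply shifts: Qs = 4(P − 14.5) − 146.
Solving gives Q = 10.4 with consumers paying £53.6 and producers receiving £39.1 (the £14.5 wedge).
Per-ticket burden: consumers £11.6, producers £2.9.
Consumers take the larger share because demand is less price-elastic here (demand slope 1 vs supply slope 4).
The less price-elastic side of the market bears the larger share of a per-unit tax.

Consumers bear the larger share: £11.6 per ticket.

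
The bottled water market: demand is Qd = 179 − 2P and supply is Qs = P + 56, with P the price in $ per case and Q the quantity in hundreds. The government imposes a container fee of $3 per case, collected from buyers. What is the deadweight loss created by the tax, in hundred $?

Before the tax: set 179 − 2P = P + 56 → P* = $41, Q* = 97.
With the tax collected from buyers, demand (in seller-price terms) shifts: Qd = 179 − 2(P + 3).
Solving gives Q = 95 with buyers paying $42 and sellers receiving $39 (the $3 wedge).
Quantity falls by |ΔQ| = |97 − 95| = 2.
DWL = ½ · t · |ΔQ| = ½ · 3 · 2 = $3.

Deadweight loss = $3 hundred.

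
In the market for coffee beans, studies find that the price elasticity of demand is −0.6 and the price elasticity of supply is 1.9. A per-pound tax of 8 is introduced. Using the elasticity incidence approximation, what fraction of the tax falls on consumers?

Consumers' share ≈ 0.76.

Incidence ratio: consumers' share ≈ εs / (εs + |εd|) = 1.9 / (1.9 + 0.6) = 0.76.
Supply is the more elastic side, so consumers bear the larger share.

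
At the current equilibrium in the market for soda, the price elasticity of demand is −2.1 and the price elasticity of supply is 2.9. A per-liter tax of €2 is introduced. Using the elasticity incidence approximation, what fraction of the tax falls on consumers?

Incidence ratio: consumers' share ≈ εs / (εs + |εd|) = 2.9 / (2.9 + 2.1) = 0.58.
Supply is the more elastic side, so consumers bear the larger share.

Consumers' share ≈ 0.58.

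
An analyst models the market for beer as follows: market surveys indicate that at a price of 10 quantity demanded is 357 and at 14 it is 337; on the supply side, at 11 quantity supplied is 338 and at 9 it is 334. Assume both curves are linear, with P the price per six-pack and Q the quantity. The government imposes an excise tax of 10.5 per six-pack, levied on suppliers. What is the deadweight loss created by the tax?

Demand slope: (337 − 357)/(14 − 10) = -5, so Qd = 407 − 5P.
Supply slope: (334 − 338)/(9 − 11) = 2, so Qs = 2P + 316.
Without the tax, 407 − 5P = 2P + 316 gives 7P = 91, so P* = 13 and Q* = 342.
With the tax collected from suppliers, supply shifts: Qs = 2(P − 10.5) + 316.
Solving gives Q = 327 with consumers paying 16 and suppliers receiving 5.5 (the 10.5 wedge).
Quantity falls by |ΔQ| = |342 − 327| = 15.
DWL = ½ · t · |ΔQ| = ½ · 10.5 · 15 = 78.75.

Deadweight loss = 78.75.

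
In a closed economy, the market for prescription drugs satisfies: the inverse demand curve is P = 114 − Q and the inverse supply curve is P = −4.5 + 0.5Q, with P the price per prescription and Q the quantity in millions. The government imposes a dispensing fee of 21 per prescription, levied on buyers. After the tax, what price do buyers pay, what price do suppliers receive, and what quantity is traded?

Rewrite in direct form: Qd = 114 − P and Qs = 2P + 9.
Before the tax: set 114 − P = 2P + 9 → P* = 35, Q* = 79.
With the tax collected from buyers, demand (in seller-price terms) shifts: Qd = 114 − (P + 21).
New equilibrium: buyers pay 49, suppliers receive 28, Q = 65. (Wedge: Pb − Ps = 21.)

Buyers pay 49; suppliers receive 28; quantity = 65.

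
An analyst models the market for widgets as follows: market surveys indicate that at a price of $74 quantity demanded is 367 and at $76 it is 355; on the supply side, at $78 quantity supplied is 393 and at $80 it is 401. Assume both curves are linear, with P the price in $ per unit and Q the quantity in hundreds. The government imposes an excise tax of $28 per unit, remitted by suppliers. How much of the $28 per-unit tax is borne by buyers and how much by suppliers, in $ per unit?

Buyers bear $11.2 per unit; suppliers bear $16.8 per unit.

Demand slope: (355 − 367)/(76 − 74) = -6, so Qd = 811 − 6P.
Supply slope: (401 − 393)/(80 − 78) = 4, so Qs = 4P + 81.
Before the tax: set 811 − 6P = 4P + 81 → P* = $73, Q* = 373.
With the tax collected from suppliers, supply shifts: Qs = 4(P − 28) + 81.
New equilibrium: buyers pay $84.2, suppliers receive $56.2, Q = 305.8. (Wedge: Pb − Ps = 28.)
Burden on buyers: $11.2; on suppliers: $16.8. (They sum to $28.)
The less price-elastic side of the market bears the larger share of a per-unit tax.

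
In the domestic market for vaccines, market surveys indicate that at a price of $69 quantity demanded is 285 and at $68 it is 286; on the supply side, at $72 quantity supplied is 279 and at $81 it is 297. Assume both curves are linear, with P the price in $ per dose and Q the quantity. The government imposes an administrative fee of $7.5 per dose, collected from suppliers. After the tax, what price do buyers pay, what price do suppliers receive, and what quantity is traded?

Buyers pay $78; suppliers receive $70.5; quantity = 276.

Demand slope: (286 − 285)/(68 − 69) = -1, so Qd = 354 − P.
Supply slope: (297 − 279)/(81 − 72) = 2, so Qs = 2P + 135.
Before the tax: set 354 − P = 2P + 135 → P* = $73, Q* = 281.
With the tax collected from suppliers, supply shifts: Qs = 2(P − 7.5) + 135.
Solving gives Q = 276 with buyers paying $78 and suppliers receiving $70.5 (the $7.5 wedge).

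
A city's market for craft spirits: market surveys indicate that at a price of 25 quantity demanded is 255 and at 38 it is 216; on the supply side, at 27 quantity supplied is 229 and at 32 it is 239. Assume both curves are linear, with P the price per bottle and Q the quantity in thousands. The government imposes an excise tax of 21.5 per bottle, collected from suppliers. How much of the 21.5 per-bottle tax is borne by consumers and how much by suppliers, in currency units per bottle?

Consumers bear 8.6 per bottle; suppliers bear 12.9 per bottle.

Demand slope: (216 − 255)/(38 − 25) = -3, so Qd = 330 − 3P.
Supply slope: (239 − 229)/(32 − 27) = 2, so Qs = 2P + 175.
Without the tax, 330 − 3P = 2P + 175 gives 5P = 155, so P* = 31 and Q* = 237.
With the tax collected from suppliers, supply shifts: Qs = 2(P − 21.5) + 175.
New equilibrium: consumers pay 39.6, suppliers receive 18.1, Q = 211.2. (Wedge: Pb − Ps = 21.5.)
Burden on consumers: 8.6; on suppliers: 12.9. (They sum to 21.5.)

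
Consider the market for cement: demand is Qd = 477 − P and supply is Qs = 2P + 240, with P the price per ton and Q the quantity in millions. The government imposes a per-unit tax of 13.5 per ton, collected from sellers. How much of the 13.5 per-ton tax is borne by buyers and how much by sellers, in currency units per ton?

Buyers bear 9 per ton; sellers bear 4.5 per ton.

Before the tax: set 477 − P = 2P + 240 → P* = 79, Q* = 398.
With the tax collected from sellers, supply shifts: Qs = 2(P − 13.5) + 240.
New equilibrium: buyers pay 88, sellers receive 74.5, Q = 389. (Wedge: Pb − Ps = 13.5.)
Burden on buyers: 9; on sellers: 4.5. (They sum to 13.5.)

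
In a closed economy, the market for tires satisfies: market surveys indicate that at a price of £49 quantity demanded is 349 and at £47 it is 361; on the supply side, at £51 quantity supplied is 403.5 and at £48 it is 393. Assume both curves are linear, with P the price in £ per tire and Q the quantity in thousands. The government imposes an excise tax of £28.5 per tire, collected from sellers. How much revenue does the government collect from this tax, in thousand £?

Demand slope: (361 − 349)/(47 − 49) = -6, so Qd = 643 − 6P.
Supply slope: (393 − 403.5)/(48 − 51) = 3.5, so Qs = 3.5P + 225.
Before the tax: set 643 − 6P = 3.5P + 225 → P* = £44, Q* = 379.
With the tax collected from sellers, supply shifts: Qs = 3.5(P − 28.5) + 225.
Solving gives Q = 316 with consumers paying £54.5 and sellers receiving £26 (the £28.5 wedge).
Revenue = t · Q = 28.5 · 316 = £9006.

Tax revenue = £9006 thousand.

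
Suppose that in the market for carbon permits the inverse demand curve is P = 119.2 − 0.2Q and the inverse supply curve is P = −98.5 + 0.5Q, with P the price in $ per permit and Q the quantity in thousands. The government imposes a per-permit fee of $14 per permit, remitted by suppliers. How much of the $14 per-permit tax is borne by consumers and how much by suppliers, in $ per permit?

Rewrite in direct form: Qd = 596 − 5P and Qs = 2P + 197.
Before the tax: set 596 − 5P = 2P + 197 → P* = $57, Q* = 311.
With the tax collected from suppliers, supply shifts: Qs = 2(P − 14) + 197.
New equilibrium: consumers pay $61, suppliers receive $47, Q = 291. (Wedge: Pb − Ps = 14.)
Burden on consumers: $4; on suppliers: $10. (They sum to $14.)
The less price-elastic side of the market bears the larger share of a per-unit tax.

Consumers bear $4 per permit; suppliers bear $10 per permit.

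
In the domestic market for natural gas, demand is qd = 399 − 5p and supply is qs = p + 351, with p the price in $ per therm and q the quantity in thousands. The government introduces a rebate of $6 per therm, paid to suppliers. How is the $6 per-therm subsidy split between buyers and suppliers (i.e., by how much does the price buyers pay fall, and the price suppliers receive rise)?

Buyers gain $1 per therm; suppliers gain $5 per therm.

Before the subsidy: set 399 − 5p = p + 351 → p* = $8, q* = 359.
With a per-unit subsidy paid to suppliers, each receives p + 6 per unit sold, so supply becomes qs = (p + 6) + 351.
Solving gives q = 364 with buyers paying $7 and suppliers receiving $13 (the $6 wedge).
Gain to buyers: $1; to suppliers: $5. (They sum to $6.)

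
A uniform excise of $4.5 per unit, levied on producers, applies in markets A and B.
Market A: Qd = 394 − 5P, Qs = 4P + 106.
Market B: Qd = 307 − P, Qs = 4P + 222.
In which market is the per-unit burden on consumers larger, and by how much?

Market A: pre-tax P* = $32, Q* = 234; post-tax Q = 224; per-unit burden on consumers = $2.
Market B: pre-tax P* = $17, Q* = 290; post-tax Q = 286.4; per-unit burden on consumers = $3.6.
Difference: $2 vs $3.6 → market B is larger by $1.6.

Market B, by $1.6.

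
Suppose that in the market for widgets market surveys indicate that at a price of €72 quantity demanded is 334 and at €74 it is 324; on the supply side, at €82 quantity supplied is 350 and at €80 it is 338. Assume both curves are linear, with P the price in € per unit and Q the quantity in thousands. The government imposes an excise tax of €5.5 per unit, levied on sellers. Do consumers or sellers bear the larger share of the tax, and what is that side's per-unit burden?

Consumers bear the larger share: €3 per unit.

Demand slope: (324 − 334)/(74 − 72) = -5, so Qd = 694 − 5P.
Supply slope: (338 − 350)/(80 − 82) = 6, so Qs = 6P − 142.
Before the tax: set 694 − 5P = 6P − 142 → P* = €76, Q* = 314.
With the tax collected from sellers, supply shifts: Qs = 6(P − 5.5) − 142.
Solving gives Q = 299 with consumers paying €79 and sellers receiving €73.5 (the €5.5 wedge).
Per-unit burden: consumers €3, sellers €2.5.
Consumers take the larger share because demand is less price-elastic here (demand slope 5 vs supply slope 6).
The less price-elastic side of the market bears the larger share of a per-unit tax.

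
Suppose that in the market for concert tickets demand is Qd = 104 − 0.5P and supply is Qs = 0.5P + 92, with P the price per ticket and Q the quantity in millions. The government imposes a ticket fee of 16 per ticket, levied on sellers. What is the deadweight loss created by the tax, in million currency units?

Without the tax, 104 − 0.5P = 0.5P + 92 gives P = 12, so P* = 12 and Q* = 98.
With the tax collected from sellers, supply shifts: Qs = 0.5(P − 16) + 92.
Solving gives Q = 94 with buyers paying 20 and sellers receiving 4 (the 16 wedge).
Quantity falls by |ΔQ| = |98 − 94| = 4.
DWL = ½ · t · |ΔQ| = ½ · 16 · 4 = 32.

Deadweight loss = 32 million.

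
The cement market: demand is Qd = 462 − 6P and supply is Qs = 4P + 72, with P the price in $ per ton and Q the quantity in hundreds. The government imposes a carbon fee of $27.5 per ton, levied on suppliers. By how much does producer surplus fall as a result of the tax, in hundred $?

Producer surplus falls by $3217.5 hundred.

Before the tax: set 462 − 6P = 4P + 72 → P* = $39, Q* = 228.
With the tax collected from suppliers, supply shifts: Qs = 4(P − 27.5) + 72.
New equilibrium: buyers pay $50, suppliers receive $22.5, Q = 162. (Wedge: Pb − Ps = 27.5.)
ΔPS is the trapezoid between Q = 162 and Q = 228 of height $16.5: ½ · (228 + 162) · 16.5 = $3217.5.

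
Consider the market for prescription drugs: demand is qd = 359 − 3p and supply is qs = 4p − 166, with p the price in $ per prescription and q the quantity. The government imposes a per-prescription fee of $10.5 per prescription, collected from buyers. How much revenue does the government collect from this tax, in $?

Without the tax, 359 − 3p = 4p − 166 gives 7p = 525, so p* = $75 and q* = 134.
With the tax collected from buyers, demand (in seller-price terms) shifts: qd = 359 − 3(p + 10.5).
Solving gives q = 116 with buyers paying $81 and sellers receiving $70.5 (the $10.5 wedge).
Revenue = t · Q = 10.5 · 116 = $1218.

Tax revenue = $1218.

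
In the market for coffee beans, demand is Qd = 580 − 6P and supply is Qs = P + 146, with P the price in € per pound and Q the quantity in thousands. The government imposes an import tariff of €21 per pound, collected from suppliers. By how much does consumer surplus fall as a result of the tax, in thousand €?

Before the tax: set 580 − 6P = P + 146 → P* = €62, Q* = 208.
With the tax collected from suppliers, supply shifts: Qs = (P − 21) + 146.
New equilibrium: buyers pay €65, suppliers receive €44, Q = 190. (Wedge: Pb − Ps = 21.)
ΔCS is the trapezoid between Q = 190 and Q = 208 of height €3: ½ · (208 + 190) · 3 = €597.

Consumer surplus falls by €597 thousand.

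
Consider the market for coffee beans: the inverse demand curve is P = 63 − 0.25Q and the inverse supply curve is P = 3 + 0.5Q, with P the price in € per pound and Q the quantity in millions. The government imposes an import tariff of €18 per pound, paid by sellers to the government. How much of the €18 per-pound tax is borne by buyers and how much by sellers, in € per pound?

Buyers bear €6 per pound; sellers bear €12 per pound.

Rewrite in direct form: Qd = 252 − 4P and Qs = 2P − 6.
Without the tax, 252 − 4P = 2P − 6 gives 6P = 258, so P* = €43 and Q* = 80.
With the tax collected from sellers, supply shifts: Qs = 2(P − 18) − 6.
New equilibrium: buyers pay €49, sellers receive €31, Q = 56. (Wedge: Pb − Ps = 18.)
Burden on buyers: €6; on sellers: €12. (They sum to €18.)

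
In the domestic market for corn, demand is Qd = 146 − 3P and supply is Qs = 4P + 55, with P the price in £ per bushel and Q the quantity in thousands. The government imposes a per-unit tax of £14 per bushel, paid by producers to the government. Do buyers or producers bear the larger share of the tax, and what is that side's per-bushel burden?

Before the tax: set 146 − 3P = 4P + 55 → P* = £13, Q* = 107.
With the tax collected from producers, supply shifts: Qs = 4(P − 14) + 55.
Solving gives Q = 83 with buyers paying £21 and producers receiving £7 (the £14 wedge).
Per-bushel burden: buyers £8, producers £6.
Buyers take the larger share because demand is less price-elastic here (demand slope 3 vs supply slope 4).
The less price-elastic side of the market bears the larger share of a per-unit tax.

Buyers bear the larger share: £8 per bushel.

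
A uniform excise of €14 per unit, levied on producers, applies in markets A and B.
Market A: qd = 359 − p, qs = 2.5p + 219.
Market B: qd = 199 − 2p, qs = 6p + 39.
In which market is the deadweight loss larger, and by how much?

Market B, by €77.

Market A: pre-tax p* = €40, q* = 319; post-tax q = 309; deadweight loss = €70.
Market B: pre-tax p* = €20, q* = 159; post-tax q = 138; deadweight loss = €147.
Difference: €70 vs €147 → market B is larger by €77.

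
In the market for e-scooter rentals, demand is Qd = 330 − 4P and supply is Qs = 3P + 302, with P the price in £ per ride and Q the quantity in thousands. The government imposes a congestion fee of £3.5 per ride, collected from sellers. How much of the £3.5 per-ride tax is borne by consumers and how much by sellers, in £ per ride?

Consumers bear £1.5 per ride; sellers bear £2 per ride.

Without the tax, 330 − 4P = 3P + 302 gives 7P = 28, so P* = £4 and Q* = 314.
With the tax collected from sellers, supply shifts: Qs = 3(P − 3.5) + 302.
Solving gives Q = 308 with consumers paying £5.5 and sellers receiving £2 (the £3.5 wedge).
Burden on consumers: £1.5; on sellers: £2. (They sum to £3.5.)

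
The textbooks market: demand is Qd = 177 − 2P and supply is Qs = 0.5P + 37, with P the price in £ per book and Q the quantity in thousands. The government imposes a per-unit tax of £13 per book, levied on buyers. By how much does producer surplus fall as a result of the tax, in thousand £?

Without the tax, 177 − 2P = 0.5P + 37 gives 2.5P = 140, so P* = £56 and Q* = 65.
With the tax collected from buyers, demand (in seller-price terms) shifts: Qd = 177 − 2(P + 13).
New equilibrium: buyers pay £58.6, sellers receive £45.6, Q = 59.8. (Wedge: Pb − Ps = 13.)
ΔPS is the trapezoid between Q = 59.8 and Q = 65 of height £10.4: ½ · (65 + 59.8) · 10.4 = £648.96.

Producer surplus falls by £648.96 thousand.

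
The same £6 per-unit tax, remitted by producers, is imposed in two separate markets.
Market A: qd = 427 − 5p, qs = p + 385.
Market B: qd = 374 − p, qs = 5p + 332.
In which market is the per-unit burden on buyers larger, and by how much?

Market A: pre-tax p* = £7, q* = 392; post-tax q = 387; per-unit burden on buyers = £1.
Market B: pre-tax p* = £7, q* = 367; post-tax q = 362; per-unit burden on buyers = £5.
Difference: £1 vs £5 → market B is larger by £4.

Market B, by £4.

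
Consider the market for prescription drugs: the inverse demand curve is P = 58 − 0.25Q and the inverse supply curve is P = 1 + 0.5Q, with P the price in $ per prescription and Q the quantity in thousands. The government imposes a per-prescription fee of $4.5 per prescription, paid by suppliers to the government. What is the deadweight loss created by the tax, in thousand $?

Deadweight loss = $13.5 thousand.

Inverting to Q(P) form: Qd = 232 − 4P; Qs = 2P − 2.
Before the tax: set 232 − 4P = 2P − 2 → P* = $39, Q* = 76.
With the tax collected from suppliers, supply shifts: Qs = 2(P − 4.5) − 2.
New equilibrium: consumers pay $40.5, suppliers receive $36, Q = 70. (Wedge: Pb − Ps = 4.5.)
Quantity falls by |ΔQ| = |76 − 70| = 6.
DWL = ½ · t · |ΔQ| = ½ · 4.5 · 6 = $13.5.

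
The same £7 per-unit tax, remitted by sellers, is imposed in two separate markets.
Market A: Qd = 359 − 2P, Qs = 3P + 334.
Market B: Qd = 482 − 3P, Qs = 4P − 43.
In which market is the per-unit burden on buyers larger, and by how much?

Market A: pre-tax P* = £5, Q* = 349; post-tax Q = 340.6; per-unit burden on buyers = £4.2.
Market B: pre-tax P* = £75, Q* = 257; post-tax Q = 245; per-unit burden on buyers = £4.
Difference: £4.2 vs £4 → market A is larger by £0.2.

Market A, by £0.2.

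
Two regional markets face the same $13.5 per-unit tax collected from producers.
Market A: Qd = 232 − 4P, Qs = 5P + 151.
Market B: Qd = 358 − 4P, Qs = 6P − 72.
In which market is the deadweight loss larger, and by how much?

Market A: pre-tax P* = $9, Q* = 196; post-tax Q = 166; deadweight loss = $202.5.
Market B: pre-tax P* = $43, Q* = 186; post-tax Q = 153.6; deadweight loss = $218.7.
Difference: $202.5 vs $218.7 → market B is larger by $16.2.

Market B, by $16.2.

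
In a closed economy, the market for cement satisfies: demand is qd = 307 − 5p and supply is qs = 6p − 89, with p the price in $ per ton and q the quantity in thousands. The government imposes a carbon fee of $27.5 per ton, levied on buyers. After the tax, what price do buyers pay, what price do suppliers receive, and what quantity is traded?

Buyers pay $51; suppliers receive $23.5; quantity = 52.

Without the tax, 307 − 5p = 6p − 89 gives 11p = 396, so p* = $36 and q* = 127.
With the tax collected from buyers, demand (in seller-price terms) shifts: qd = 307 − 5(p + 27.5).
Solving gives q = 52 with buyers paying $51 and suppliers receiving $23.5 (the $27.5 wedge).
The less price-elastic side of the market bears the larger share of a per-unit tax.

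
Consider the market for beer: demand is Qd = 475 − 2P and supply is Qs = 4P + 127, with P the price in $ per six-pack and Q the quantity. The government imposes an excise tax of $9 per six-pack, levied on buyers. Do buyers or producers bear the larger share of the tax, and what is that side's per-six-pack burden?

Buyers bear the larger share: $6 per six-pack.

Without the tax, 475 − 2P = 4P + 127 gives 6P = 348, so P* = $58 and Q* = 359.
With the tax collected from buyers, demand (in seller-price terms) shifts: Qd = 475 − 2(P + 9).
New equilibrium: buyers pay $64, producers receive $55, Q = 347. (Wedge: Pb − Ps = 9.)
Per-six-pack burden: buyers $6, producers $3.
Buyers take the larger share because demand is less price-elastic here (demand slope 2 vs supply slope 4).
The less price-elastic side of the market bears the larger share of a per-unit tax.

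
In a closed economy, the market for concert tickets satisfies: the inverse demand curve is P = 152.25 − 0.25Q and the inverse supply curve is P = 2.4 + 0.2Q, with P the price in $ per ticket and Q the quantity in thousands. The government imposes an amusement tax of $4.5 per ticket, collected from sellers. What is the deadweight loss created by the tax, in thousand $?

Rewrite in direct form: Qd = 609 − 4P and Qs = 5P − 12.
Without the tax, 609 − 4P = 5P − 12 gives 9P = 621, so P* = $69 and Q* = 333.
With the tax collected from sellers, supply shifts: Qs = 5(P − 4.5) − 12.
New equilibrium: consumers pay $71.5, sellers receive $67, Q = 323. (Wedge: Pb − Ps = 4.5.)
Quantity falls by |ΔQ| = |333 − 323| = 10.
DWL = ½ · t · |ΔQ| = ½ · 4.5 · 10 = $22.5.

Deadweight loss = $22.5 thousand.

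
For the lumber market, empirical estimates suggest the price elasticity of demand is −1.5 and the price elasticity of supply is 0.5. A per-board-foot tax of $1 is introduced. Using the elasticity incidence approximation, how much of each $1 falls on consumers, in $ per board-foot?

Incidence ratio: consumers' share ≈ εs / (εs + |εd|) = 0.5 / (0.5 + 1.5) = 0.25.
So consumers bear ≈ 0.25 × $1 = $0.25; producers bear $0.75.

Consumers bear ≈ $0.25 per board-foot.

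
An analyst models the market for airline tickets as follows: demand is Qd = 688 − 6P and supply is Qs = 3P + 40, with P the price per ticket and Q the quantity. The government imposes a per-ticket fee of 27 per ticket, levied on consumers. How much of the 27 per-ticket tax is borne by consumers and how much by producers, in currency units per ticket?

Before the tax: set 688 − 6P = 3P + 40 → P* = 72, Q* = 256.
With the tax collected from consumers, demand (in seller-price terms) shifts: Qd = 688 − 6(P + 27).
New equilibrium: consumers pay 81, producers receive 54, Q = 202. (Wedge: Pb − Ps = 27.)
Burden on consumers: 9; on producers: 18. (They sum to 27.)
The less price-elastic side of the market bears the larger share of a per-unit tax.

Consumers bear 9 per ticket; producers bear 18 per ticket.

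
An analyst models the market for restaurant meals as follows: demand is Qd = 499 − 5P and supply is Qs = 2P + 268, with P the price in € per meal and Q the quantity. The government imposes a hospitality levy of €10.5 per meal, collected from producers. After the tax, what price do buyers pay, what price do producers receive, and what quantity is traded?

Before the tax: set 499 − 5P = 2P + 268 → P* = €33, Q* = 334.
With the tax collected from producers, supply shifts: Qs = 2(P − 10.5) + 268.
Solving gives Q = 319 with buyers paying €36 and producers receiving €25.5 (the €10.5 wedge).
The less price-elastic side of the market bears the larger share of a per-unit tax.

Buyers pay €36; producers receive €25.5; quantity = 319.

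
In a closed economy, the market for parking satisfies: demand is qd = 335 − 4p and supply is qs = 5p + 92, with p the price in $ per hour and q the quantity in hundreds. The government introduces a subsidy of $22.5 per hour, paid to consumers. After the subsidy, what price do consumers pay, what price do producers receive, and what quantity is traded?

Before the subsidy: set 335 − 4p = 5p + 92 → p* = $27, q* = 227.
With a per-unit subsidy paid to consumers, each effectively pays p − 22.5, so demand becomes qd = 335 − 4(p − 22.5).
New equilibrium: consumers pay $14.5, producers receive $37, q = 277. (Wedge: pb − ps = −22.5.)

Consumers pay $14.5; producers receive $37; quantity = 277.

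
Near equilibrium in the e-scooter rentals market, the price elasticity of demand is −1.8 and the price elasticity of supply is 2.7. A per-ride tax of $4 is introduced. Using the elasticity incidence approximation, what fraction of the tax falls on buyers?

Buyers' share ≈ 0.6.

Incidence ratio: buyers' share ≈ εs / (εs + |εd|) = 2.7 / (2.7 + 1.8) = 0.6.
Supply is the more elastic side, so buyers bear the larger share.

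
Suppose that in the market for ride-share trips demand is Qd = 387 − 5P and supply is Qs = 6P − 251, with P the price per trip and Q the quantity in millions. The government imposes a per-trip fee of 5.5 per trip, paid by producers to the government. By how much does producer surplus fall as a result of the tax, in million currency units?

Without the tax, 387 − 5P = 6P − 251 gives 11P = 638, so P* = 58 and Q* = 97.
With the tax collected from producers, supply shifts: Qs = 6(P − 5.5) − 251.
New equilibrium: buyers pay 61, producers receive 55.5, Q = 82. (Wedge: Pb − Ps = 5.5.)
ΔPS is the trapezoid between Q = 82 and Q = 97 of height 2.5: ½ · (97 + 82) · 2.5 = 223.75.

Producer surplus falls by 223.75 million.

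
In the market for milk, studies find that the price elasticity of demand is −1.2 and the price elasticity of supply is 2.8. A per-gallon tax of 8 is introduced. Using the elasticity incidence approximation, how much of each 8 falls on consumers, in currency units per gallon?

Incidence ratio: consumers' share ≈ εs / (εs + |εd|) = 2.8 / (2.8 + 1.2) = 0.7.
So consumers bear ≈ 0.7 × 8 = 5.6; sellers bear 2.4.

Consumers bear ≈ 5.6 per gallon.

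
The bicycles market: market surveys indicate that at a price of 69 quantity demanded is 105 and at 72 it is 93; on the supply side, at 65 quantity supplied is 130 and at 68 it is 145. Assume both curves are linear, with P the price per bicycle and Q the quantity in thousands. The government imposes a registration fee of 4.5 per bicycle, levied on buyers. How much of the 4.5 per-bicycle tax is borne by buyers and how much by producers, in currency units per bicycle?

Buyers bear 2.5 per bicycle; producers bear 2 per bicycle.

Demand slope: (93 − 105)/(72 − 69) = -4, so Qd = 381 − 4P.
Supply slope: (145 − 130)/(68 − 65) = 5, so Qs = 5P − 195.
Before the tax: set 381 − 4P = 5P − 195 → P* = 64, Q* = 125.
With the tax collected from buyers, demand (in seller-price terms) shifts: Qd = 381 − 4(P + 4.5).
Solving gives Q = 115 with buyers paying 66.5 and producers receiving 62 (the 4.5 wedge).
Burden on buyers: 2.5; on producers: 2. (They sum to 4.5.)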